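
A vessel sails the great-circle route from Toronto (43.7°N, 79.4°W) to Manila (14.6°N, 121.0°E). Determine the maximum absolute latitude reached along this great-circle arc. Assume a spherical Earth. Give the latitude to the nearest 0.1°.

The great circle lies in the plane with unit normal n̂ = (p₁ × p₂)/|p₁ × p₂|.
Here n̂_z ≈ -0.278; the vertex latitude is φ_max = arccos|n̂_z| ≈ 73.8°.
Check via Clairaut: cos φ_max = |cos φ₁| · sin C = cos(43.7°)·sin(22.6°) ≈ 0.278, again giving ≈ 73.8°.

≈ 73.8°N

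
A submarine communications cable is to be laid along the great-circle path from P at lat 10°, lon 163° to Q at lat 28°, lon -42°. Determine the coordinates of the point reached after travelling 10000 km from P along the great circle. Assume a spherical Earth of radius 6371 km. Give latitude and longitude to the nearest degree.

Write both endpoints as unit vectors p₁, p₂ with components (cos φ cos λ, cos φ sin λ, sin φ).
The central angle between the endpoints is δ = arccos(p₁·p₂) ≈ 2.355 rad (135.0°). The total great-circle distance is δ·R ≈ 2.355 × 6371 ≈ 15006 km, so the target fraction is f = 10000/15006 ≈ 0.666.
Interpolate at f ≈ 0.666 with slerp weights a = sin((1−f)δ)/sin δ ≈ 1.000, b = sin(fδ)/sin δ ≈ 1.413.
p = a·p₁ + b·p₂ ≈ (-0.014, -0.547, 0.837); φ = arcsin(p_z) ≈ 56.82°, λ = atan2(p_y, p_x) ≈ -91.48°.

≈ lat 57°, lon -91°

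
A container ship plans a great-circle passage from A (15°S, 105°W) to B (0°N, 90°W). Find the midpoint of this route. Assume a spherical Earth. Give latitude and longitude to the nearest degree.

≈ (8°S, 97°W)

Convert each endpoint to a unit vector on the sphere (x = cos φ cos λ, y = cos φ sin λ, z = sin φ).
The central angle between the endpoints is δ = arccos(p₁·p₂) ≈ 0.368 rad (21.1°).
Interpolate at f = 1/2 with slerp weights a = sin((1−f)δ)/sin δ ≈ 0.509, b = sin(fδ)/sin δ ≈ 0.509.
p = a·p₁ + b·p₂ ≈ (-0.127, -0.983, -0.132); φ = arcsin(p_z) ≈ -7.56°, λ = atan2(p_y, p_x) ≈ -97.37°.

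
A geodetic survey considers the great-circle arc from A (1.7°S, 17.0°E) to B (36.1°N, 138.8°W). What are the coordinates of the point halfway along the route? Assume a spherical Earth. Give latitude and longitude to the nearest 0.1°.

≈ (52.9°N, 34.6°W)

From cos δ = sin φ₁ sin φ₂ + cos φ₁ cos φ₂ cos Δλ, the central angle is δ ≈ 2.425 rad (139.0°).
Interpolate at f = 1/2 with slerp weights a = sin((1−f)δ)/sin δ ≈ 1.426, b = sin(fδ)/sin δ ≈ 1.426.
p = a·p₁ + b·p₂ ≈ (0.496, -0.342, 0.798); φ = arcsin(p_z) ≈ 52.93°, λ = atan2(p_y, p_x) ≈ -34.59°.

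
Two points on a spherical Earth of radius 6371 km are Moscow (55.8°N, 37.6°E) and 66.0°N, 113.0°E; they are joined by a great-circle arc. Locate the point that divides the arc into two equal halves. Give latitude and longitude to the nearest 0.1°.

Write both endpoints as unit vectors p₁, p₂ with components (cos φ cos λ, cos φ sin λ, sin φ).
The central angle between the endpoints is δ = arccos(p₁·p₂) ≈ 0.621 rad (35.6°).
Interpolate at f = 1/2 with slerp weights a = sin((1−f)δ)/sin δ ≈ 0.525, b = sin(fδ)/sin δ ≈ 0.525.
p = a·p₁ + b·p₂ ≈ (0.150, 0.377, 0.914); φ = arcsin(p_z) ≈ 66.07°, λ = atan2(p_y, p_x) ≈ 68.24°.

≈ 66.1°N, 68.2°E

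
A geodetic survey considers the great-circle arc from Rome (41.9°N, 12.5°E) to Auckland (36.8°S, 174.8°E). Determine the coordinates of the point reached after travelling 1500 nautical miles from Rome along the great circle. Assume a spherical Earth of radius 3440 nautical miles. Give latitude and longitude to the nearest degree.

≈ 43°N, 47°E

Write both endpoints as unit vectors p₁, p₂ with components (cos φ cos λ, cos φ sin λ, sin φ).
The central angle between the endpoints is δ = arccos(p₁·p₂) ≈ 2.887 rad (165.4°). The total great-circle distance is δ·R ≈ 2.887 × 3440 ≈ 9932 nmi, so the target fraction is f = 1500/9932 ≈ 0.151.
Interpolate at f ≈ 0.151 with slerp weights a = sin((1−f)δ)/sin δ ≈ 2.531, b = sin(fδ)/sin δ ≈ 1.679.
p = a·p₁ + b·p₂ ≈ (0.501, 0.530, 0.685); φ = arcsin(p_z) ≈ 43.22°, λ = atan2(p_y, p_x) ≈ 46.61°.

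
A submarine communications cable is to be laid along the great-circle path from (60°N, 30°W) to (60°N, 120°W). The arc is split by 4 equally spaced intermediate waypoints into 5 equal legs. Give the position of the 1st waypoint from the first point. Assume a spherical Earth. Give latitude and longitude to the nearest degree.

≈ (65°N, 45°W)

From cos δ = sin φ₁ sin φ₂ + cos φ₁ cos φ₂ cos Δλ, the central angle is δ ≈ 0.723 rad (41.4°).
Interpolate at f = 1/5 with slerp weights a = sin((1−f)δ)/sin δ ≈ 0.826, b = sin(fδ)/sin δ ≈ 0.218.
p = a·p₁ + b·p₂ ≈ (0.303, -0.301, 0.904); φ = arcsin(p_z) ≈ 64.71°, λ = atan2(p_y, p_x) ≈ -44.77°.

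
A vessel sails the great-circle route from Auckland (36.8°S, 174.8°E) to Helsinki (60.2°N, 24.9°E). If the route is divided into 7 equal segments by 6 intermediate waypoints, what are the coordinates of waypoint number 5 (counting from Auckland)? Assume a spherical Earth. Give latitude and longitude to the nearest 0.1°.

Write both endpoints as unit vectors p₁, p₂ with components (cos φ cos λ, cos φ sin λ, sin φ).
The central angle between the endpoints is δ = arccos(p₁·p₂) ≈ 2.614 rad (149.8°).
Interpolate at f = 5/7 with slerp weights a = sin((1−f)δ)/sin δ ≈ 1.350, b = sin(fδ)/sin δ ≈ 1.900.
p = a·p₁ + b·p₂ ≈ (-0.220, 0.496, 0.840); φ = arcsin(p_z) ≈ 57.17°, λ = atan2(p_y, p_x) ≈ 113.92°.

≈ 57.2°N, 113.9°E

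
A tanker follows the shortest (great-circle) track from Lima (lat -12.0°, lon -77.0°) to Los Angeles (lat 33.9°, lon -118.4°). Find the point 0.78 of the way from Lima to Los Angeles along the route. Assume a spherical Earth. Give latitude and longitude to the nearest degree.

≈ lat 25°, lon -108°

Write both endpoints as unit vectors p₁, p₂ with components (cos φ cos λ, cos φ sin λ, sin φ).
The central angle between the endpoints is δ = arccos(p₁·p₂) ≈ 1.055 rad (60.5°).
Interpolate at f = 0.78 with slerp weights a = sin((1−f)δ)/sin δ ≈ 0.264, b = sin(fδ)/sin δ ≈ 0.843.
p = a·p₁ + b·p₂ ≈ (-0.275, -0.867, 0.415); φ = arcsin(p_z) ≈ 24.52°, λ = atan2(p_y, p_x) ≈ -107.56°.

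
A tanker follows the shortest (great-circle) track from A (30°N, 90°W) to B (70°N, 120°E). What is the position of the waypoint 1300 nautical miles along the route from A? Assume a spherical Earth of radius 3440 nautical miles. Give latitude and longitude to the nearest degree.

≈ (51°N, 96°W)

Write both endpoints as unit vectors p₁, p₂ with components (cos φ cos λ, cos φ sin λ, sin φ).
The central angle between the endpoints is δ = arccos(p₁·p₂) ≈ 1.356 rad (77.7°). The total great-circle distance is δ·R ≈ 1.356 × 3440 ≈ 4664 nmi, so the target fraction is f = 1300/4664 ≈ 0.279.
Interpolate at f ≈ 0.279 with slerp weights a = sin((1−f)δ)/sin δ ≈ 0.849, b = sin(fδ)/sin δ ≈ 0.378.
p = a·p₁ + b·p₂ ≈ (-0.065, -0.623, 0.779); φ = arcsin(p_z) ≈ 51.20°, λ = atan2(p_y, p_x) ≈ -95.92°.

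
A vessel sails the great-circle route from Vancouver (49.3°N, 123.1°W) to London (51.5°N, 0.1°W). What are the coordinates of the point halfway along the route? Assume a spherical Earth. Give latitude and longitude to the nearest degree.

≈ 68°N, 64°W

Write both endpoints as unit vectors p₁, p₂ with components (cos φ cos λ, cos φ sin λ, sin φ).
The central angle between the endpoints is δ = arccos(p₁·p₂) ≈ 1.189 rad (68.1°).
Interpolate at f = 1/2 with slerp weights a = sin((1−f)δ)/sin δ ≈ 0.604, b = sin(fδ)/sin δ ≈ 0.604.
p = a·p₁ + b·p₂ ≈ (0.161, -0.330, 0.930); φ = arcsin(p_z) ≈ 68.44°, λ = atan2(p_y, p_x) ≈ -64.05°.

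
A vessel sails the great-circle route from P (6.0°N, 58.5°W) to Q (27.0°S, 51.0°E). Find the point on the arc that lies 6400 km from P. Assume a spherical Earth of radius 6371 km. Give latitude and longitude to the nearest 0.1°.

≈ (18.6°S, 5.7°W)

Write both endpoints as unit vectors p₁, p₂ with components (cos φ cos λ, cos φ sin λ, sin φ).
The central angle between the endpoints is δ = arccos(p₁·p₂) ≈ 1.921 rad (110.1°). The total great-circle distance is δ·R ≈ 1.921 × 6371 ≈ 12240 km, so the target fraction is f = 6400/12240 ≈ 0.523.
Interpolate at f ≈ 0.523 with slerp weights a = sin((1−f)δ)/sin δ ≈ 0.845, b = sin(fδ)/sin δ ≈ 0.899.
p = a·p₁ + b·p₂ ≈ (0.943, -0.094, -0.320); φ = arcsin(p_z) ≈ -18.64°, λ = atan2(p_y, p_x) ≈ -5.71°.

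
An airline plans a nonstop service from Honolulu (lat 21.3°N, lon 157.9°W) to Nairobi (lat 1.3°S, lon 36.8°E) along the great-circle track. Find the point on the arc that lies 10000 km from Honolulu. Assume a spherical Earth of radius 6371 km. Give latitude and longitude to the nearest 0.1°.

≈ lat 47.7°N, lon 86.9°E

Convert each endpoint to a unit vector on the sphere (x = cos φ cos λ, y = cos φ sin λ, z = sin φ).
The central angle between the endpoints is δ = arccos(p₁·p₂) ≈ 2.712 rad (155.4°). The total great-circle distance is δ·R ≈ 2.712 × 6371 ≈ 17279 km, so the target fraction is f = 10000/17279 ≈ 0.579.
Interpolate at f ≈ 0.579 with slerp weights a = sin((1−f)δ)/sin δ ≈ 2.185, b = sin(fδ)/sin δ ≈ 2.402.
p = a·p₁ + b·p₂ ≈ (0.037, 0.673, 0.739); φ = arcsin(p_z) ≈ 47.66°, λ = atan2(p_y, p_x) ≈ 86.88°.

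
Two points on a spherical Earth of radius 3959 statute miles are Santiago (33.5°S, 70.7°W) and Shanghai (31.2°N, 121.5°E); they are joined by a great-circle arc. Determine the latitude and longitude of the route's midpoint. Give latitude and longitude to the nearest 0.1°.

≈ 10.6°S, 161.4°W

From cos δ = sin φ₁ sin φ₂ + cos φ₁ cos φ₂ cos Δλ, the central angle is δ ≈ 2.957 rad (169.4°).
Interpolate at f = 1/2 with slerp weights a = sin((1−f)δ)/sin δ ≈ 5.437, b = sin(fδ)/sin δ ≈ 5.437.
p = a·p₁ + b·p₂ ≈ (-0.931, -0.314, -0.184); φ = arcsin(p_z) ≈ -10.62°, λ = atan2(p_y, p_x) ≈ -161.38°.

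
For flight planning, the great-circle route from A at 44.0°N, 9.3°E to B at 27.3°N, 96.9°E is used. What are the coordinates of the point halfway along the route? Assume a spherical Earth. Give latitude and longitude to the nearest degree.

Convert each endpoint to a unit vector on the sphere (x = cos φ cos λ, y = cos φ sin λ, z = sin φ).
The central angle between the endpoints is δ = arccos(p₁·p₂) ≈ 1.218 rad (69.8°).
Interpolate at f = 1/2 with slerp weights a = sin((1−f)δ)/sin δ ≈ 0.610, b = sin(fδ)/sin δ ≈ 0.610.
p = a·p₁ + b·p₂ ≈ (0.368, 0.609, 0.703); φ = arcsin(p_z) ≈ 44.68°, λ = atan2(p_y, p_x) ≈ 58.86°.

≈ 45°N, 59°E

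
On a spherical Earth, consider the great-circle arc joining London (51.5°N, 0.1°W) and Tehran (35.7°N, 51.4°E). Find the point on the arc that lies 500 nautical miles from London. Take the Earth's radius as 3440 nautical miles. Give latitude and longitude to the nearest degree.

Write both endpoints as unit vectors p₁, p₂ with components (cos φ cos λ, cos φ sin λ, sin φ).
The central angle between the endpoints is δ = arccos(p₁·p₂) ≈ 0.690 rad (39.5°). The total great-circle distance is δ·R ≈ 0.690 × 3440 ≈ 2373 nmi, so the target fraction is f = 500/2373 ≈ 0.211.
Interpolate at f ≈ 0.211 with slerp weights a = sin((1−f)δ)/sin δ ≈ 0.814, b = sin(fδ)/sin δ ≈ 0.228.
p = a·p₁ + b·p₂ ≈ (0.622, 0.144, 0.770); φ = arcsin(p_z) ≈ 50.33°, λ = atan2(p_y, p_x) ≈ 13.00°.

≈ (50°N, 13°E)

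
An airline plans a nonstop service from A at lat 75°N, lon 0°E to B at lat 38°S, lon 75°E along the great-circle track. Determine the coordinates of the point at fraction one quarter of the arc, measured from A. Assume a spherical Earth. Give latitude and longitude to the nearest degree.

≈ lat 51°N, lon 47°E

Convert each endpoint to a unit vector on the sphere (x = cos φ cos λ, y = cos φ sin λ, z = sin φ).
The central angle between the endpoints is δ = arccos(p₁·p₂) ≈ 2.143 rad (122.8°).
Interpolate at f = 1/4 with slerp weights a = sin((1−f)δ)/sin δ ≈ 1.189, b = sin(fδ)/sin δ ≈ 0.608.
p = a·p₁ + b·p₂ ≈ (0.432, 0.462, 0.774); φ = arcsin(p_z) ≈ 50.76°, λ = atan2(p_y, p_x) ≈ 46.97°.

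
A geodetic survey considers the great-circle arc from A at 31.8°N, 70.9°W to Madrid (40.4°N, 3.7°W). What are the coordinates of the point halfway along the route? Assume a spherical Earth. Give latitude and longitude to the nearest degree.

Write both endpoints as unit vectors p₁, p₂ with components (cos φ cos λ, cos φ sin λ, sin φ).
The central angle between the endpoints is δ = arccos(p₁·p₂) ≈ 0.937 rad (53.7°).
Interpolate at f = 1/2 with slerp weights a = sin((1−f)δ)/sin δ ≈ 0.560, b = sin(fδ)/sin δ ≈ 0.560.
p = a·p₁ + b·p₂ ≈ (0.582, -0.478, 0.658); φ = arcsin(p_z) ≈ 41.18°, λ = atan2(p_y, p_x) ≈ -39.39°.

≈ 41°N, 39°W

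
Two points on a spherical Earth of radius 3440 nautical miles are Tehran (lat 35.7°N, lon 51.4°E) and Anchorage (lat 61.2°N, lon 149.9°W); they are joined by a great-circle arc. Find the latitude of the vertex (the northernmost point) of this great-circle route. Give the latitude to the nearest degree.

The great circle lies in the plane with unit normal n̂ = (p₁ × p₂)/|p₁ × p₂|.
Here n̂_z ≈ +0.144; the vertex latitude is φ_max = arccos|n̂_z| ≈ 81.7°.

≈ 82°N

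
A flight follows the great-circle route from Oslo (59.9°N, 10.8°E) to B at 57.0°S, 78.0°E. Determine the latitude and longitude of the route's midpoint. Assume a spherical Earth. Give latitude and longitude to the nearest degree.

The haversine formula gives a central angle δ ≈ 2.239 rad (128.3°) between the endpoints.
Interpolate at f = 1/2 with slerp weights a = sin((1−f)δ)/sin δ ≈ 1.147, b = sin(fδ)/sin δ ≈ 1.147.
p = a·p₁ + b·p₂ ≈ (0.695, 0.719, 0.030); φ = arcsin(p_z) ≈ 1.74°, λ = atan2(p_y, p_x) ≈ 45.97°.

≈ 2°N, 46°E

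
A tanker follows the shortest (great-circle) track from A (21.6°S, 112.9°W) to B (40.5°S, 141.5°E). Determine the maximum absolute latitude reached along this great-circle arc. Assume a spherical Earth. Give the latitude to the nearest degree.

The great circle lies in the plane with unit normal n̂ = (p₁ × p₂)/|p₁ × p₂|.
Here n̂_z ≈ -0.682; the vertex latitude is φ_max = arccos|n̂_z| ≈ 47.0°.
Check via Clairaut: cos φ_max = |cos φ₁| · sin C = cos(21.6°)·sin(132.8°) ≈ 0.682, again giving ≈ 47.0°.

≈ 47°S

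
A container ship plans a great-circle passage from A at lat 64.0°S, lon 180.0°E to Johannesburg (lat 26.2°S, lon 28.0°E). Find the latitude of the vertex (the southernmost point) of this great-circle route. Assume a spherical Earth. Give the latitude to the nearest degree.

≈ 79°S

The great circle lies in the plane with unit normal n̂ = (p₁ × p₂)/|p₁ × p₂|.
Here n̂_z ≈ -0.185; the vertex latitude is φ_max = arccos|n̂_z| ≈ 79.3°.
Check via Clairaut: cos φ_max = |cos φ₁| · sin C = cos(64.0°)·sin(155.1°) ≈ 0.185, again giving ≈ 79.3°.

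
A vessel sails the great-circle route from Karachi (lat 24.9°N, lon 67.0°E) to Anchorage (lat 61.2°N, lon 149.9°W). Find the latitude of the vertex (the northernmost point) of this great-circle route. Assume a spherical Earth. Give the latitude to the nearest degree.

The great circle lies in the plane with unit normal n̂ = (p₁ × p₂)/|p₁ × p₂|.
Here n̂_z ≈ +0.262; the vertex latitude is φ_max = arccos|n̂_z| ≈ 74.8°.
Check via Clairaut: cos φ_max = |cos φ₁| · sin C = cos(24.9°)·sin(16.8°) ≈ 0.262, again giving ≈ 74.8°.

≈ 75°N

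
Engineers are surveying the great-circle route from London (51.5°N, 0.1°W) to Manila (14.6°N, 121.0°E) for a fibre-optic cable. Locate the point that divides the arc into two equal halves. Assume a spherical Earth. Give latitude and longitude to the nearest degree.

≈ (51°N, 81°E)

Write both endpoints as unit vectors p₁, p₂ with components (cos φ cos λ, cos φ sin λ, sin φ).
The central angle between the endpoints is δ = arccos(p₁·p₂) ≈ 1.685 rad (96.5°).
Interpolate at f = 1/2 with slerp weights a = sin((1−f)δ)/sin δ ≈ 0.751, b = sin(fδ)/sin δ ≈ 0.751.
p = a·p₁ + b·p₂ ≈ (0.093, 0.622, 0.777); φ = arcsin(p_z) ≈ 51.01°, λ = atan2(p_y, p_x) ≈ 81.48°.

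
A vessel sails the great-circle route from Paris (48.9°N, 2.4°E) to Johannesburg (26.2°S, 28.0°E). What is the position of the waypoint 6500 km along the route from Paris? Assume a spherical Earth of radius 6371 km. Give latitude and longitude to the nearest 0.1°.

≈ (6.9°S, 22.3°E)

The haversine formula gives a central angle δ ≈ 1.370 rad (78.5°) between the endpoints. The total great-circle distance is δ·R ≈ 1.370 × 6371 ≈ 8730 km, so the target fraction is f = 6500/8730 ≈ 0.745.
Interpolate at f ≈ 0.745 with slerp weights a = sin((1−f)δ)/sin δ ≈ 0.350, b = sin(fδ)/sin δ ≈ 0.870.
p = a·p₁ + b·p₂ ≈ (0.919, 0.376, -0.120); φ = arcsin(p_z) ≈ -6.91°, λ = atan2(p_y, p_x) ≈ 22.25°.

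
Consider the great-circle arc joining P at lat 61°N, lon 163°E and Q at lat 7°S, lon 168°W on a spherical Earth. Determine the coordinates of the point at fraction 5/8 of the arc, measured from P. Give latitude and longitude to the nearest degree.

≈ lat 19°N, lon 175°W

Convert each endpoint to a unit vector on the sphere (x = cos φ cos λ, y = cos φ sin λ, z = sin φ).
The central angle between the endpoints is δ = arccos(p₁·p₂) ≈ 1.251 rad (71.7°).
Interpolate at f = 5/8 with slerp weights a = sin((1−f)δ)/sin δ ≈ 0.476, b = sin(fδ)/sin δ ≈ 0.742.
p = a·p₁ + b·p₂ ≈ (-0.941, -0.086, 0.326); φ = arcsin(p_z) ≈ 19.03°, λ = atan2(p_y, p_x) ≈ -174.80°.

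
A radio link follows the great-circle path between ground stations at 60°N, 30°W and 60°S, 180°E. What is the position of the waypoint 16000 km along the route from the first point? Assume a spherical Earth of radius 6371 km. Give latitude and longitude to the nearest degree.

From cos δ = sin φ₁ sin φ₂ + cos φ₁ cos φ₂ cos Δλ, the central angle is δ ≈ 2.882 rad (165.1°). The total great-circle distance is δ·R ≈ 2.882 × 6371 ≈ 18362 km, so the target fraction is f = 16000/18362 ≈ 0.871.
Interpolate at f ≈ 0.871 with slerp weights a = sin((1−f)δ)/sin δ ≈ 1.411, b = sin(fδ)/sin δ ≈ 2.296.
p = a·p₁ + b·p₂ ≈ (-0.537, -0.353, -0.766); φ = arcsin(p_z) ≈ -50.02°, λ = atan2(p_y, p_x) ≈ -146.69°.

≈ 50°S, 147°W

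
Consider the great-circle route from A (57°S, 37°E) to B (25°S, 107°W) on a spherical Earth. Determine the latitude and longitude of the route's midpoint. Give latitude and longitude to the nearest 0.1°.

≈ (65.9°S, 72.5°W)

Convert each endpoint to a unit vector on the sphere (x = cos φ cos λ, y = cos φ sin λ, z = sin φ).
The central angle between the endpoints is δ = arccos(p₁·p₂) ≈ 1.616 rad (92.6°).
Interpolate at f = 1/2 with slerp weights a = sin((1−f)δ)/sin δ ≈ 0.724, b = sin(fδ)/sin δ ≈ 0.724.
p = a·p₁ + b·p₂ ≈ (0.123, -0.390, -0.913); φ = arcsin(p_z) ≈ -65.87°, λ = atan2(p_y, p_x) ≈ -72.49°.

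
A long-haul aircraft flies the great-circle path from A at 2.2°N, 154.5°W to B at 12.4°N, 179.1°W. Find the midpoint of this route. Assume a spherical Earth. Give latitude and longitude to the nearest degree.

≈ 7°N, 167°W

Write both endpoints as unit vectors p₁, p₂ with components (cos φ cos λ, cos φ sin λ, sin φ).
The central angle between the endpoints is δ = arccos(p₁·p₂) ≈ 0.461 rad (26.4°).
Interpolate at f = 1/2 with slerp weights a = sin((1−f)δ)/sin δ ≈ 0.514, b = sin(fδ)/sin δ ≈ 0.514.
p = a·p₁ + b·p₂ ≈ (-0.965, -0.229, 0.130); φ = arcsin(p_z) ≈ 7.47°, λ = atan2(p_y, p_x) ≈ -166.66°.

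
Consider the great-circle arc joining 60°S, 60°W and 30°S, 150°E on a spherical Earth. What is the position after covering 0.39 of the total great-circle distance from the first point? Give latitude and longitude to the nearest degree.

≈ 76°S, 154°W

Write both endpoints as unit vectors p₁, p₂ with components (cos φ cos λ, cos φ sin λ, sin φ).
The central angle between the endpoints is δ = arccos(p₁·p₂) ≈ 1.513 rad (86.7°).
Interpolate at f = 0.39 with slerp weights a = sin((1−f)δ)/sin δ ≈ 0.799, b = sin(fδ)/sin δ ≈ 0.557.
p = a·p₁ + b·p₂ ≈ (-0.218, -0.105, -0.970); φ = arcsin(p_z) ≈ -75.99°, λ = atan2(p_y, p_x) ≈ -154.42°.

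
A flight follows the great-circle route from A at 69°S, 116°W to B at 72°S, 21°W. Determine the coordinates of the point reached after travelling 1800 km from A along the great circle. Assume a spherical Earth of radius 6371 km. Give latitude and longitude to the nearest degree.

Write both endpoints as unit vectors p₁, p₂ with components (cos φ cos λ, cos φ sin λ, sin φ).
The central angle between the endpoints is δ = arccos(p₁·p₂) ≈ 0.499 rad (28.6°). The total great-circle distance is δ·R ≈ 0.499 × 6371 ≈ 3177 km, so the target fraction is f = 1800/3177 ≈ 0.567.
Interpolate at f ≈ 0.567 with slerp weights a = sin((1−f)δ)/sin δ ≈ 0.448, b = sin(fδ)/sin δ ≈ 0.583.
p = a·p₁ + b·p₂ ≈ (0.098, -0.209, -0.973); φ = arcsin(p_z) ≈ -76.66°, λ = atan2(p_y, p_x) ≈ -64.93°.

≈ 77°S, 65°W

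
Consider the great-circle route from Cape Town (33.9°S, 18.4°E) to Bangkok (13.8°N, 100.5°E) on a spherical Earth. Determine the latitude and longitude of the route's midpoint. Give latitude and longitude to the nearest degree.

≈ (13°S, 63°E)

Write both endpoints as unit vectors p₁, p₂ with components (cos φ cos λ, cos φ sin λ, sin φ).
The central angle between the endpoints is δ = arccos(p₁·p₂) ≈ 1.593 rad (91.3°).
Interpolate at f = 1/2 with slerp weights a = sin((1−f)δ)/sin δ ≈ 0.715, b = sin(fδ)/sin δ ≈ 0.715.
p = a·p₁ + b·p₂ ≈ (0.437, 0.870, -0.228); φ = arcsin(p_z) ≈ -13.20°, λ = atan2(p_y, p_x) ≈ 63.35°.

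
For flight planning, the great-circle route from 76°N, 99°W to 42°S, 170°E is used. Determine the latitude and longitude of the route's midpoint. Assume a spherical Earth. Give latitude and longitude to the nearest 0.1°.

The haversine formula gives a central angle δ ≈ 2.282 rad (130.7°) between the endpoints.
Interpolate at f = 1/2 with slerp weights a = sin((1−f)δ)/sin δ ≈ 1.199, b = sin(fδ)/sin δ ≈ 1.199.
p = a·p₁ + b·p₂ ≈ (-0.923, -0.132, 0.361); φ = arcsin(p_z) ≈ 21.17°, λ = atan2(p_y, p_x) ≈ -171.87°.

≈ 21.2°N, 171.9°W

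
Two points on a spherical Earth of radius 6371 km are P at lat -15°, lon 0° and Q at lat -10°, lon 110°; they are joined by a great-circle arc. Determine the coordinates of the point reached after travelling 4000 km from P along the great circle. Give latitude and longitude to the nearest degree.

Write both endpoints as unit vectors p₁, p₂ with components (cos φ cos λ, cos φ sin λ, sin φ).
The central angle between the endpoints is δ = arccos(p₁·p₂) ≈ 1.855 rad (106.3°). The total great-circle distance is δ·R ≈ 1.855 × 6371 ≈ 11818 km, so the target fraction is f = 4000/11818 ≈ 0.338.
Interpolate at f ≈ 0.338 with slerp weights a = sin((1−f)δ)/sin δ ≈ 0.981, b = sin(fδ)/sin δ ≈ 0.612.
p = a·p₁ + b·p₂ ≈ (0.741, 0.566, -0.360); φ = arcsin(p_z) ≈ -21.11°, λ = atan2(p_y, p_x) ≈ 37.38°.

≈ lat -21°, lon 37°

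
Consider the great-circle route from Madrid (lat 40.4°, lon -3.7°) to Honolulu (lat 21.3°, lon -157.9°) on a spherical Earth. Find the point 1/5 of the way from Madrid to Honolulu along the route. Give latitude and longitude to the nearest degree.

From cos δ = sin φ₁ sin φ₂ + cos φ₁ cos φ₂ cos Δλ, the central angle is δ ≈ 1.986 rad (113.8°).
Interpolate at f = 1/5 with slerp weights a = sin((1−f)δ)/sin δ ≈ 1.093, b = sin(fδ)/sin δ ≈ 0.423.
p = a·p₁ + b·p₂ ≈ (0.465, -0.202, 0.862); φ = arcsin(p_z) ≈ 59.51°, λ = atan2(p_y, p_x) ≈ -23.45°.

≈ lat 60°, lon -23°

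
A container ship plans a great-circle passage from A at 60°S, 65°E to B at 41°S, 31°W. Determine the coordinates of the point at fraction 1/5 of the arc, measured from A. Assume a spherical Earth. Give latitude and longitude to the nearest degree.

≈ 64°S, 41°E

Write both endpoints as unit vectors p₁, p₂ with components (cos φ cos λ, cos φ sin λ, sin φ).
The central angle between the endpoints is δ = arccos(p₁·p₂) ≈ 1.014 rad (58.1°).
Interpolate at f = 1/5 with slerp weights a = sin((1−f)δ)/sin δ ≈ 0.854, b = sin(fδ)/sin δ ≈ 0.237.
p = a·p₁ + b·p₂ ≈ (0.334, 0.295, -0.895); φ = arcsin(p_z) ≈ -63.55°, λ = atan2(p_y, p_x) ≈ 41.44°.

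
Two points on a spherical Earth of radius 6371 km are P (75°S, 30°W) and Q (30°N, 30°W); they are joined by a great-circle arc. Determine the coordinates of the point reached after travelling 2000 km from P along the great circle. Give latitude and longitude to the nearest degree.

Write both endpoints as unit vectors p₁, p₂ with components (cos φ cos λ, cos φ sin λ, sin φ).
The central angle between the endpoints is δ = arccos(p₁·p₂) ≈ 1.833 rad (105.0°). The total great-circle distance is δ·R ≈ 1.833 × 6371 ≈ 11675 km, so the target fraction is f = 2000/11675 ≈ 0.171.
Interpolate at f ≈ 0.171 with slerp weights a = sin((1−f)δ)/sin δ ≈ 1.034, b = sin(fδ)/sin δ ≈ 0.320.
p = a·p₁ + b·p₂ ≈ (0.471, -0.272, -0.839); φ = arcsin(p_z) ≈ -57.01°, λ = atan2(p_y, p_x) ≈ -30.00°.

≈ (57°S, 30°W)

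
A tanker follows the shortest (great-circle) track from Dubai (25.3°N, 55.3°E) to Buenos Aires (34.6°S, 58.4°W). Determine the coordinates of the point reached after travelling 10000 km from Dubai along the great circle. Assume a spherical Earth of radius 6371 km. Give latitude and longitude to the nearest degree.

≈ 24°S, 23°W

From cos δ = sin φ₁ sin φ₂ + cos φ₁ cos φ₂ cos Δλ, the central angle is δ ≈ 2.143 rad (122.8°). The total great-circle distance is δ·R ≈ 2.143 × 6371 ≈ 13655 km, so the target fraction is f = 10000/13655 ≈ 0.732.
Interpolate at f ≈ 0.732 with slerp weights a = sin((1−f)δ)/sin δ ≈ 0.646, b = sin(fδ)/sin δ ≈ 1.190.
p = a·p₁ + b·p₂ ≈ (0.846, -0.354, -0.400); φ = arcsin(p_z) ≈ -23.55°, λ = atan2(p_y, p_x) ≈ -22.72°.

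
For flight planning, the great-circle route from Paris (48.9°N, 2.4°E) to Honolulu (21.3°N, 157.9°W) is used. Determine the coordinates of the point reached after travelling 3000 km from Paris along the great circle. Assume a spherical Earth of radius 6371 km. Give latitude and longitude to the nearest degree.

≈ 72°N, 27°W

Write both endpoints as unit vectors p₁, p₂ with components (cos φ cos λ, cos φ sin λ, sin φ).
The central angle between the endpoints is δ = arccos(p₁·p₂) ≈ 1.879 rad (107.6°). The total great-circle distance is δ·R ≈ 1.879 × 6371 ≈ 11968 km, so the target fraction is f = 3000/11968 ≈ 0.251.
Interpolate at f ≈ 0.251 with slerp weights a = sin((1−f)δ)/sin δ ≈ 1.035, b = sin(fδ)/sin δ ≈ 0.476.
p = a·p₁ + b·p₂ ≈ (0.269, -0.138, 0.953); φ = arcsin(p_z) ≈ 72.39°, λ = atan2(p_y, p_x) ≈ -27.21°.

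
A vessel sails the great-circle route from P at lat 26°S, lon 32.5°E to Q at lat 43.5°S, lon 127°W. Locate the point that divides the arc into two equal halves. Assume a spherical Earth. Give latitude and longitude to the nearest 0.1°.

≈ lat 73.4°S, lon 16.7°W

The haversine formula gives a central angle δ ≈ 1.885 rad (108.0°) between the endpoints.
Interpolate at f = 1/2 with slerp weights a = sin((1−f)δ)/sin δ ≈ 0.851, b = sin(fδ)/sin δ ≈ 0.851.
p = a·p₁ + b·p₂ ≈ (0.273, -0.082, -0.958); φ = arcsin(p_z) ≈ -73.41°, λ = atan2(p_y, p_x) ≈ -16.69°.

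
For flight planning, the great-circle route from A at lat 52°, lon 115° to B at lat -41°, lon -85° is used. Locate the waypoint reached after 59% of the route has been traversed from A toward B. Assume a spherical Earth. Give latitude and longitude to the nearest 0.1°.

≈ lat 13.6°, lon -126.3°

Write both endpoints as unit vectors p₁, p₂ with components (cos φ cos λ, cos φ sin λ, sin φ).
The central angle between the endpoints is δ = arccos(p₁·p₂) ≈ 2.836 rad (162.5°).
Interpolate at f = 0.59 with slerp weights a = sin((1−f)δ)/sin δ ≈ 3.049, b = sin(fδ)/sin δ ≈ 3.304.
p = a·p₁ + b·p₂ ≈ (-0.576, -0.783, 0.235); φ = arcsin(p_z) ≈ 13.57°, λ = atan2(p_y, p_x) ≈ -126.33°.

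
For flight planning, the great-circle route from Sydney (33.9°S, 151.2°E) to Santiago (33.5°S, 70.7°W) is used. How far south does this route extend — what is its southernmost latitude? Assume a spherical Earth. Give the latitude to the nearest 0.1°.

≈ 61.8°S

The great circle lies in the plane with unit normal n̂ = (p₁ × p₂)/|p₁ × p₂|.
Here n̂_z ≈ +0.472; the vertex latitude is φ_max = arccos|n̂_z| ≈ 61.8°.
Check via Clairaut: cos φ_max = |cos φ₁| · sin C = cos(33.9°)·sin(145.3°) ≈ 0.472, again giving ≈ 61.8°.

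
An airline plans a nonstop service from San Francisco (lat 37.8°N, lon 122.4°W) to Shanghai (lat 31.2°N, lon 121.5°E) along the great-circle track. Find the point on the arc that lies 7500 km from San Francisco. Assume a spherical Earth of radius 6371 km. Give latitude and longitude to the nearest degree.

≈ lat 45°N, lon 143°E

The haversine formula gives a central angle δ ≈ 1.551 rad (88.8°) between the endpoints. The total great-circle distance is δ·R ≈ 1.551 × 6371 ≈ 9879 km, so the target fraction is f = 7500/9879 ≈ 0.759.
Interpolate at f ≈ 0.759 with slerp weights a = sin((1−f)δ)/sin δ ≈ 0.365, b = sin(fδ)/sin δ ≈ 0.924.
p = a·p₁ + b·p₂ ≈ (-0.567, 0.430, 0.702); φ = arcsin(p_z) ≈ 44.60°, λ = atan2(p_y, p_x) ≈ 142.82°.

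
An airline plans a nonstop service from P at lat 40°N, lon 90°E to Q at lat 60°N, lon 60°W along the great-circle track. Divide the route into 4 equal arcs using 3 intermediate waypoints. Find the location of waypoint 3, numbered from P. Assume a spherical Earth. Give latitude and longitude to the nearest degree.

≈ lat 76°N, lon 28°W

Write both endpoints as unit vectors p₁, p₂ with components (cos φ cos λ, cos φ sin λ, sin φ).
The central angle between the endpoints is δ = arccos(p₁·p₂) ≈ 1.344 rad (77.0°).
Interpolate at f = 3/4 with slerp weights a = sin((1−f)δ)/sin δ ≈ 0.338, b = sin(fδ)/sin δ ≈ 0.868.
p = a·p₁ + b·p₂ ≈ (0.217, -0.117, 0.969); φ = arcsin(p_z) ≈ 75.74°, λ = atan2(p_y, p_x) ≈ -28.26°.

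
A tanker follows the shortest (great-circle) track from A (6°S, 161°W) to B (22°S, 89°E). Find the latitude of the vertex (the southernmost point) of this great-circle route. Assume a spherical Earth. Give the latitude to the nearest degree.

≈ 26°S

The great circle lies in the plane with unit normal n̂ = (p₁ × p₂)/|p₁ × p₂|.
Here n̂_z ≈ -0.902; the vertex latitude is φ_max = arccos|n̂_z| ≈ 25.6°.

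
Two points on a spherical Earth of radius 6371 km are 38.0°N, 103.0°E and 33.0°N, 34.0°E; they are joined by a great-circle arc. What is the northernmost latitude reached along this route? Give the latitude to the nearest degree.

The great circle lies in the plane with unit normal n̂ = (p₁ × p₂)/|p₁ × p₂|.
Here n̂_z ≈ -0.752; the vertex latitude is φ_max = arccos|n̂_z| ≈ 41.2°.

≈ 41°N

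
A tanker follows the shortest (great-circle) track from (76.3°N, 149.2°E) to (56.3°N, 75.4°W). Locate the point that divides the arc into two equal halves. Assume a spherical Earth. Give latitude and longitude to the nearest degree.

≈ (77°N, 99°W)

From cos δ = sin φ₁ sin φ₂ + cos φ₁ cos φ₂ cos Δλ, the central angle is δ ≈ 0.775 rad (44.4°).
Interpolate at f = 1/2 with slerp weights a = sin((1−f)δ)/sin δ ≈ 0.540, b = sin(fδ)/sin δ ≈ 0.540.
p = a·p₁ + b·p₂ ≈ (-0.034, -0.224, 0.974); φ = arcsin(p_z) ≈ 76.88°, λ = atan2(p_y, p_x) ≈ -98.70°.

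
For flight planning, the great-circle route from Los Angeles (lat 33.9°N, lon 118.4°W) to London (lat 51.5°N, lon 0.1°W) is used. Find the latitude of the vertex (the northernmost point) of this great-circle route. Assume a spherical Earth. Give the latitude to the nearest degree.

≈ 62°N

The great circle lies in the plane with unit normal n̂ = (p₁ × p₂)/|p₁ × p₂|.
Here n̂_z ≈ +0.464; the vertex latitude is φ_max = arccos|n̂_z| ≈ 62.4°.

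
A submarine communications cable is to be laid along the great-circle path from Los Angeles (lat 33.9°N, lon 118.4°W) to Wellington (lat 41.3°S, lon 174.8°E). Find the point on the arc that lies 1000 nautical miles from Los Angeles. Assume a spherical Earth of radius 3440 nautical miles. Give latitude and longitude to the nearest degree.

Convert each endpoint to a unit vector on the sphere (x = cos φ cos λ, y = cos φ sin λ, z = sin φ).
The central angle between the endpoints is δ = arccos(p₁·p₂) ≈ 1.694 rad (97.0°). The total great-circle distance is δ·R ≈ 1.694 × 3440 ≈ 5826 nmi, so the target fraction is f = 1000/5826 ≈ 0.172.
Interpolate at f ≈ 0.172 with slerp weights a = sin((1−f)δ)/sin δ ≈ 0.993, b = sin(fδ)/sin δ ≈ 0.289.
p = a·p₁ + b·p₂ ≈ (-0.608, -0.706, 0.363); φ = arcsin(p_z) ≈ 21.31°, λ = atan2(p_y, p_x) ≈ -130.76°.

≈ lat 21°N, lon 131°W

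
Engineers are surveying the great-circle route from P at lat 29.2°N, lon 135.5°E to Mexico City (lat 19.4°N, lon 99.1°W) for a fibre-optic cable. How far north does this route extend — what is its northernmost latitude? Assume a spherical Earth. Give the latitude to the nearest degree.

≈ 45°N

The great circle lies in the plane with unit normal n̂ = (p₁ × p₂)/|p₁ × p₂|.
Here n̂_z ≈ +0.707; the vertex latitude is φ_max = arccos|n̂_z| ≈ 45.0°.
Check via Clairaut: cos φ_max = |cos φ₁| · sin C = cos(29.2°)·sin(54.1°) ≈ 0.707, again giving ≈ 45.0°.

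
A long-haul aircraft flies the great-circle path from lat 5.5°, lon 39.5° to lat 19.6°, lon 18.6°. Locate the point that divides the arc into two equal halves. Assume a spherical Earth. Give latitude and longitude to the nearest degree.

≈ lat 13°, lon 29°

Write both endpoints as unit vectors p₁, p₂ with components (cos φ cos λ, cos φ sin λ, sin φ).
The central angle between the endpoints is δ = arccos(p₁·p₂) ≈ 0.432 rad (24.7°).
Interpolate at f = 1/2 with slerp weights a = sin((1−f)δ)/sin δ ≈ 0.512, b = sin(fδ)/sin δ ≈ 0.512.
p = a·p₁ + b·p₂ ≈ (0.850, 0.478, 0.221); φ = arcsin(p_z) ≈ 12.75°, λ = atan2(p_y, p_x) ≈ 29.34°.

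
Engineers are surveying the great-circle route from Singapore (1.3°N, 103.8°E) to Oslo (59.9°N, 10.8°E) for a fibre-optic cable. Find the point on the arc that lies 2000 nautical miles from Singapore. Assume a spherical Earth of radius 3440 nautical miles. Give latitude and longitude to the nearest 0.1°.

≈ 29.6°N, 85.4°E

From cos δ = sin φ₁ sin φ₂ + cos φ₁ cos φ₂ cos Δλ, the central angle is δ ≈ 1.577 rad (90.4°). The total great-circle distance is δ·R ≈ 1.577 × 3440 ≈ 5426 nmi, so the target fraction is f = 2000/5426 ≈ 0.369.
Interpolate at f ≈ 0.369 with slerp weights a = sin((1−f)δ)/sin δ ≈ 0.839, b = sin(fδ)/sin δ ≈ 0.549.
p = a·p₁ + b·p₂ ≈ (0.070, 0.867, 0.494); φ = arcsin(p_z) ≈ 29.62°, λ = atan2(p_y, p_x) ≈ 85.36°.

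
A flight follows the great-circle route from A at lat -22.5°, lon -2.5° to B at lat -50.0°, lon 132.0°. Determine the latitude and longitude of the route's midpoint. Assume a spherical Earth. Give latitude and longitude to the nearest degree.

≈ lat -60°, lon 42°

Convert each endpoint to a unit vector on the sphere (x = cos φ cos λ, y = cos φ sin λ, z = sin φ).
The central angle between the endpoints is δ = arccos(p₁·p₂) ≈ 1.694 rad (97.1°).
Interpolate at f = 1/2 with slerp weights a = sin((1−f)δ)/sin δ ≈ 0.755, b = sin(fδ)/sin δ ≈ 0.755.
p = a·p₁ + b·p₂ ≈ (0.372, 0.330, -0.867); φ = arcsin(p_z) ≈ -60.16°, λ = atan2(p_y, p_x) ≈ 41.59°.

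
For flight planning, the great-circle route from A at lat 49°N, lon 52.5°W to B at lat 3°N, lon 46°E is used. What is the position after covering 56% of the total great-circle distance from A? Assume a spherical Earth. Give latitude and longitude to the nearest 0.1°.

Write both endpoints as unit vectors p₁, p₂ with components (cos φ cos λ, cos φ sin λ, sin φ).
The central angle between the endpoints is δ = arccos(p₁·p₂) ≈ 1.628 rad (93.3°).
Interpolate at f = 0.56 with slerp weights a = sin((1−f)δ)/sin δ ≈ 0.658, b = sin(fδ)/sin δ ≈ 0.792.
p = a·p₁ + b·p₂ ≈ (0.812, 0.227, 0.538); φ = arcsin(p_z) ≈ 32.54°, λ = atan2(p_y, p_x) ≈ 15.59°.

≈ lat 32.5°N, lon 15.6°E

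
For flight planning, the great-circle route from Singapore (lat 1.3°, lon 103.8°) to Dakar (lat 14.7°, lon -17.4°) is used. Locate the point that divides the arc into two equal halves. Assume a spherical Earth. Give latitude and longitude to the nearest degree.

Convert each endpoint to a unit vector on the sphere (x = cos φ cos λ, y = cos φ sin λ, z = sin φ).
The central angle between the endpoints is δ = arccos(p₁·p₂) ≈ 2.089 rad (119.7°).
Interpolate at f = 1/2 with slerp weights a = sin((1−f)δ)/sin δ ≈ 0.995, b = sin(fδ)/sin δ ≈ 0.995.
p = a·p₁ + b·p₂ ≈ (0.681, 0.678, 0.275); φ = arcsin(p_z) ≈ 15.97°, λ = atan2(p_y, p_x) ≈ 44.88°.

≈ lat 16°, lon 45°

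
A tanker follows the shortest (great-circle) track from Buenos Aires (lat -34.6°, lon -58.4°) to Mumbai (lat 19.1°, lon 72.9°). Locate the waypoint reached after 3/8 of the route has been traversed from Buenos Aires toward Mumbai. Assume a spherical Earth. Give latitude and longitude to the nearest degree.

≈ lat -26°, lon 0°

From cos δ = sin φ₁ sin φ₂ + cos φ₁ cos φ₂ cos Δλ, the central angle is δ ≈ 2.345 rad (134.4°).
Interpolate at f = 3/8 with slerp weights a = sin((1−f)δ)/sin δ ≈ 1.391, b = sin(fδ)/sin δ ≈ 1.077.
p = a·p₁ + b·p₂ ≈ (0.899, -0.002, -0.437); φ = arcsin(p_z) ≈ -25.93°, λ = atan2(p_y, p_x) ≈ -0.13°.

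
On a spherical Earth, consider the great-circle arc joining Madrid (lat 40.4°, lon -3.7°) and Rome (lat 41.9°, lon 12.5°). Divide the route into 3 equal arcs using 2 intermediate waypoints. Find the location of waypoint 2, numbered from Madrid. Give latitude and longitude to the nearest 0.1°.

Write both endpoints as unit vectors p₁, p₂ with components (cos φ cos λ, cos φ sin λ, sin φ).
The central angle between the endpoints is δ = arccos(p₁·p₂) ≈ 0.214 rad (12.3°).
Interpolate at f = 2/3 with slerp weights a = sin((1−f)δ)/sin δ ≈ 0.336, b = sin(fδ)/sin δ ≈ 0.670.
p = a·p₁ + b·p₂ ≈ (0.742, 0.091, 0.665); φ = arcsin(p_z) ≈ 41.65°, λ = atan2(p_y, p_x) ≈ 7.02°.

≈ lat 41.7°, lon 7.0°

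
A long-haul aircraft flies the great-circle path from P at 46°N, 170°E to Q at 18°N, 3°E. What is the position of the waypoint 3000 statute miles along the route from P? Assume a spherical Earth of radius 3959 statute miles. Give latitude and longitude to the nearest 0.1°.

Write both endpoints as unit vectors p₁, p₂ with components (cos φ cos λ, cos φ sin λ, sin φ).
The central angle between the endpoints is δ = arccos(p₁·p₂) ≈ 2.006 rad (114.9°). The total great-circle distance is δ·R ≈ 2.006 × 3959 ≈ 7941 mi, so the target fraction is f = 3000/7941 ≈ 0.378.
Interpolate at f ≈ 0.378 with slerp weights a = sin((1−f)δ)/sin δ ≈ 1.046, b = sin(fδ)/sin δ ≈ 0.758.
p = a·p₁ + b·p₂ ≈ (0.004, 0.164, 0.986); φ = arcsin(p_z) ≈ 80.56°, λ = atan2(p_y, p_x) ≈ 88.47°.

≈ 80.6°N, 88.5°E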